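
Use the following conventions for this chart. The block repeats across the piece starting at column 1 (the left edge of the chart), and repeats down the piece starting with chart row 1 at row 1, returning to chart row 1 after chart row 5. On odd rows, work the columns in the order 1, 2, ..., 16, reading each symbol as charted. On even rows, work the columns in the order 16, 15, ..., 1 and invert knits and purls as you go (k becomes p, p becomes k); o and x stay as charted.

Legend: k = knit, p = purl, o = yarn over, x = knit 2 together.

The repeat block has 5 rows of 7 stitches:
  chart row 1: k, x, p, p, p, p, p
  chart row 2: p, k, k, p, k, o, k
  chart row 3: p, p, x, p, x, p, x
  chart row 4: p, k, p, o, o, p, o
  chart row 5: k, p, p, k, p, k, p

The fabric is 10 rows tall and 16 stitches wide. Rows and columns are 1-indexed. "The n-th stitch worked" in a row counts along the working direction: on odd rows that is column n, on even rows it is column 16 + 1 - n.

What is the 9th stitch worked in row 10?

Result:
p

Derivation:
Row 10: (10-1) mod 5 = 4, so use chart row 5. Even row -> WS.
Chart row 5 tiled across columns 1-16: k p p k p k p k p p k p k p k p
WS row: flip the tiled sequence (start at column 16) and apply k<->p; o and x stay.
Row 10 as worked: k p k p k p k k p k p k p k k p
The 9th stitch worked is p.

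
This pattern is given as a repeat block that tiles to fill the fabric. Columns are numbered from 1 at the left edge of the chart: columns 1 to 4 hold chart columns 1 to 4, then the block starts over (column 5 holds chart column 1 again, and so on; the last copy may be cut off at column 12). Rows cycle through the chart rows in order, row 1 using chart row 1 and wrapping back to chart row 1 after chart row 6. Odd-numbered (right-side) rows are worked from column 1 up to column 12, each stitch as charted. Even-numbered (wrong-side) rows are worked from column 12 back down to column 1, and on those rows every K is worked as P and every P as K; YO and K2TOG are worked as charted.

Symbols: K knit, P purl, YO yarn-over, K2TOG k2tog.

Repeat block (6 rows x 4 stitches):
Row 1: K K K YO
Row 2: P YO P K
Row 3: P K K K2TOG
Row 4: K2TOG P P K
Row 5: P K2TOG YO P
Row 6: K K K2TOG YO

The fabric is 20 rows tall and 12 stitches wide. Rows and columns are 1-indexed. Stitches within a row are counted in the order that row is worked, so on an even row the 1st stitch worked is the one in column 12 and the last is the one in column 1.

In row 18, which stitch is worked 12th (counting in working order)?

Result:
P

Derivation:
For row 18: chart row = ((18-1) mod 6) + 1 = 6; this is a WS (even) row.
Chart row 6 tiled across columns 1-12: K K K2TOG YO K K K2TOG YO K K K2TOG YO
WS: work from column 12 back to column 1 (reverse the tiled row), swapping K<->P (YO and K2TOG unchanged).
Row 18 as worked: YO K2TOG P P YO K2TOG P P YO K2TOG P P
Counting 12 along the worked row gives P.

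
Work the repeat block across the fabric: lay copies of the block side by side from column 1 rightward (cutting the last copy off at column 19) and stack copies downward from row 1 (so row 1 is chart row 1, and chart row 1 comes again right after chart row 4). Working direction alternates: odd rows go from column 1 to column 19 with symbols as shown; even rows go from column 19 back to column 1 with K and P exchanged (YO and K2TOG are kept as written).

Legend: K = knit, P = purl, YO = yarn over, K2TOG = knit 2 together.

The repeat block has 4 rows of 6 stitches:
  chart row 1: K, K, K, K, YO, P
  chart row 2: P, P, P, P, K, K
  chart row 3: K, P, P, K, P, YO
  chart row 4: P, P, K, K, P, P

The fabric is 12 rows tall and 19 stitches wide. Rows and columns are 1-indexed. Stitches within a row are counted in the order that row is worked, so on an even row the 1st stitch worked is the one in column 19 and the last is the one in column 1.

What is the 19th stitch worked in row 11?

Row 11: (11-1) mod 4 = 2, so use chart row 3. Odd row -> RS.
Chart row 3 tiled across columns 1-19: K P P K P YO K P P K P YO K P P K P YO K
Right side: take the tiled row as-is (worked left to right from column 1).
Stitch 19 in working order -> K

Stitch:
K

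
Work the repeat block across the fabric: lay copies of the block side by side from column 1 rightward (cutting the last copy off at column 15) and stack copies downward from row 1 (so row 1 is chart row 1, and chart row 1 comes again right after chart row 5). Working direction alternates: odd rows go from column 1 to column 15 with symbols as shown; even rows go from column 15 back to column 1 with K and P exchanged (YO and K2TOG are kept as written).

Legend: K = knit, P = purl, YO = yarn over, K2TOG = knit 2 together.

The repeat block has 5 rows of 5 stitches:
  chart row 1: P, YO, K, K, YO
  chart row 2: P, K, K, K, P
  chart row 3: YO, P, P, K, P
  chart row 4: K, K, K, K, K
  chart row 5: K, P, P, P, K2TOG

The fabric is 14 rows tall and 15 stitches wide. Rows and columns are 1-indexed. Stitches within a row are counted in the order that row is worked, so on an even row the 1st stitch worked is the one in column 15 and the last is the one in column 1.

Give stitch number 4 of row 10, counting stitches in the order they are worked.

For row 10: chart row = ((10-1) mod 5) + 1 = 5; this is a WS (even) row.
Chart row 5 tiled across columns 1-15: K P P P K2TOG K P P P K2TOG K P P P K2TOG
Wrong side: read the tiled row from column 15 down to 1 and exchange K with P (leave YO, K2TOG).
Row 10 as worked: K2TOG K K K P K2TOG K K K P K2TOG K K K P
The 4th stitch worked is K.

Stitch:
K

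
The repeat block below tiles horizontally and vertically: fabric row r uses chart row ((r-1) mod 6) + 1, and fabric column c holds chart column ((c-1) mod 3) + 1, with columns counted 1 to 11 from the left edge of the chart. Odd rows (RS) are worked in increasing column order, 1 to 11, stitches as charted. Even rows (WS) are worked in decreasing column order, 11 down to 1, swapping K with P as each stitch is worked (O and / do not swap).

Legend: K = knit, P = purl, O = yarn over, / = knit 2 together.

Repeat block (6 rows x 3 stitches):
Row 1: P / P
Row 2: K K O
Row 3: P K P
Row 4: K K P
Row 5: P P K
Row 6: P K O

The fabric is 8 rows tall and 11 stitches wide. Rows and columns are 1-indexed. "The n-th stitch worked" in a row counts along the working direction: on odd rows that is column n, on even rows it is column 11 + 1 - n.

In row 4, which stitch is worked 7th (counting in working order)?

== STITCH ==
P

Derivation:
Row 4 uses chart row ((4-1) mod 6)+1 = 4. Row 4 is even, so WS.
Chart row 4 tiled across columns 1-11: K K P K K P K K P K K
Wrong side: read the tiled row from column 11 down to 1 and exchange K with P (leave O, /).
Row 4 as worked: P P K P P K P P K P P
Counting 7 along the worked row gives P.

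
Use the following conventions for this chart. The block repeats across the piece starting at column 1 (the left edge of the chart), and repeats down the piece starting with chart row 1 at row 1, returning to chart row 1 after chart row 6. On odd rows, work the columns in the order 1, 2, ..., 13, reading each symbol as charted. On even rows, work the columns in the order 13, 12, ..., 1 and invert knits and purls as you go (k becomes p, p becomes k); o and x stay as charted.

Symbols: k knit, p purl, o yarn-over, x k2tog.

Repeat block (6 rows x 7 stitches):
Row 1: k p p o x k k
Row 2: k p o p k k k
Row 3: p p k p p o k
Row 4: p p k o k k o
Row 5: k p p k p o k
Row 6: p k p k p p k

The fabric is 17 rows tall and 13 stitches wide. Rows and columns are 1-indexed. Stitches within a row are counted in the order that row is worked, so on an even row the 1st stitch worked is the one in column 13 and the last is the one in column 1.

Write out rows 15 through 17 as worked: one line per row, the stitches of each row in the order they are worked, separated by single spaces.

Row 15: chart row 3, RS - tile across columns 1-13 and work as-is.
Row 16: chart row 4, WS - tiled (columns 1-13): p p k o k k o p p k o k k; work from column 13 back to 1 with k<->p swapped.
Row 17: chart row 5, RS - tile across columns 1-13 and work as-is.

Rows as worked:
p p k p p o k p p k p p o
p p o p k k o p p o p k k
k p p k p o k k p p k p o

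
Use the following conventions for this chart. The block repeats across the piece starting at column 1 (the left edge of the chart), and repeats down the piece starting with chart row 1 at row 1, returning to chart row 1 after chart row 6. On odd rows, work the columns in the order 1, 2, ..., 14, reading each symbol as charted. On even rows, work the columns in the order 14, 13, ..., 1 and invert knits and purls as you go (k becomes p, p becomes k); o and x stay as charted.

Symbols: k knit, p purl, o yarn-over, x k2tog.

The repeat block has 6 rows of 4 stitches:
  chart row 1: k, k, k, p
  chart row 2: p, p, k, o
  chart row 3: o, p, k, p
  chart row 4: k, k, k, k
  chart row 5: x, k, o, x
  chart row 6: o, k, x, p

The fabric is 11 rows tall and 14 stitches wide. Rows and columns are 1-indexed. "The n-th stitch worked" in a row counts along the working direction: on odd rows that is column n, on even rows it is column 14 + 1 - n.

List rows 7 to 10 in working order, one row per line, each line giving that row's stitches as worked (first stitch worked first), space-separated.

Row 7: chart row 1, RS - tile across columns 1-14 and work as-is.
Row 8: chart row 2, WS - tiled (columns 1-14): p p k o p p k o p p k o p p; work from column 14 back to 1 with k<->p swapped.
Row 9: chart row 3, RS - tile across columns 1-14 and work as-is.
Row 10: chart row 4, WS - tiled (columns 1-14): k k k k k k k k k k k k k k; work from column 14 back to 1 with k<->p swapped.

Result:
k k k p k k k p k k k p k k
k k o p k k o p k k o p k k
o p k p o p k p o p k p o p
p p p p p p p p p p p p p p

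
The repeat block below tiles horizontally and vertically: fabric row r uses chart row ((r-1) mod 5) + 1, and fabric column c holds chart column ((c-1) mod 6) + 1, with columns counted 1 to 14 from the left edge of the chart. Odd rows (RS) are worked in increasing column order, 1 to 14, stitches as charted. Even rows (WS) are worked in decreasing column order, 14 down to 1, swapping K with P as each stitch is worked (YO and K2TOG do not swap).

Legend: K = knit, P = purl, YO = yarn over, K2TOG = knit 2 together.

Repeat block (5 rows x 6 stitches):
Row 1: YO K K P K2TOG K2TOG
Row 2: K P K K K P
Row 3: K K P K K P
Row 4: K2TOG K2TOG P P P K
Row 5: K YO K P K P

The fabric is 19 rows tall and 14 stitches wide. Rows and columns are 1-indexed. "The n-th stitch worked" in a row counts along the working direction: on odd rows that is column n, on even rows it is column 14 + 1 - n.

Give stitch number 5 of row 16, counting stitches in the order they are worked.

Row 16 uses chart row ((16-1) mod 5)+1 = 1. Row 16 is even, so WS.
Chart row 1 tiled across columns 1-14: YO K K P K2TOG K2TOG YO K K P K2TOG K2TOG YO K
Wrong side: read the tiled row from column 14 down to 1 and exchange K with P (leave YO, K2TOG).
Row 16 as worked: P YO K2TOG K2TOG K P P YO K2TOG K2TOG K P P YO
Counting 5 along the worked row gives K.

Stitch:
K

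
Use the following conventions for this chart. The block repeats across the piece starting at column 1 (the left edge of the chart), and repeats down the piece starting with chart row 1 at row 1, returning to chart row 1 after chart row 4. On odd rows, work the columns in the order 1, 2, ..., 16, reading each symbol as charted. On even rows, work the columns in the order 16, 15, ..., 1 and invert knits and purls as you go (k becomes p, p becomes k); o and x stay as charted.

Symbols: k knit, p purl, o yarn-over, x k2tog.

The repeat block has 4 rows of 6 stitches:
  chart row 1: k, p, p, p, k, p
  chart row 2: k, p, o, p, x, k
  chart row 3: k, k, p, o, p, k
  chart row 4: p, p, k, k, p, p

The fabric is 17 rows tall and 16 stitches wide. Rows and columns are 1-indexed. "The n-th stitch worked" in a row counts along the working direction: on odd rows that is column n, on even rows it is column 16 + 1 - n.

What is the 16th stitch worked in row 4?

Row 4: (4-1) mod 4 = 3, so use chart row 4. Even row -> WS.
Chart row 4 tiled across columns 1-16: p p k k p p p p k k p p p p k k
WS: work from column 16 back to column 1 (reverse the tiled row), swapping k<->p (o and x unchanged).
Row 4 as worked: p p k k k k p p k k k k p p k k
Counting 16 along the worked row gives k.

Stitch:
k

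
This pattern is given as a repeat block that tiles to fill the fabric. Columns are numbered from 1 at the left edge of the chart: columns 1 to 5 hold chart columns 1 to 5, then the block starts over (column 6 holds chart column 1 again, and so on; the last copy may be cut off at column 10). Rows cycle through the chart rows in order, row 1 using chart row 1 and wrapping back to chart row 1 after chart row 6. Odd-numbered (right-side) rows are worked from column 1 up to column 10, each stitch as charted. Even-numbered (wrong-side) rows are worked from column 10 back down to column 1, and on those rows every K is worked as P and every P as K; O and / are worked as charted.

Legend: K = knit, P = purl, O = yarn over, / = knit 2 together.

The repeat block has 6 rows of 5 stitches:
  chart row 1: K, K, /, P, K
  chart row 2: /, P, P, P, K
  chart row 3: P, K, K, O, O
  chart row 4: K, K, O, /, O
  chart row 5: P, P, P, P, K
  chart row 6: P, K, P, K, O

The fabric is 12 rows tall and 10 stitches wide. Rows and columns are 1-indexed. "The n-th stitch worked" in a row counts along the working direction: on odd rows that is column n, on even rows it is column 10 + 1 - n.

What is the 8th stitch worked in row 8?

Stitch:
K

Derivation:
For row 8: chart row = ((8-1) mod 6) + 1 = 2; this is a WS (even) row.
Chart row 2 tiled across columns 1-10: / P P P K / P P P K
WS row: flip the tiled sequence (start at column 10) and apply K<->P; O and / stay.
Row 8 as worked: P K K K / P K K K /
Counting 8 along the worked row gives K.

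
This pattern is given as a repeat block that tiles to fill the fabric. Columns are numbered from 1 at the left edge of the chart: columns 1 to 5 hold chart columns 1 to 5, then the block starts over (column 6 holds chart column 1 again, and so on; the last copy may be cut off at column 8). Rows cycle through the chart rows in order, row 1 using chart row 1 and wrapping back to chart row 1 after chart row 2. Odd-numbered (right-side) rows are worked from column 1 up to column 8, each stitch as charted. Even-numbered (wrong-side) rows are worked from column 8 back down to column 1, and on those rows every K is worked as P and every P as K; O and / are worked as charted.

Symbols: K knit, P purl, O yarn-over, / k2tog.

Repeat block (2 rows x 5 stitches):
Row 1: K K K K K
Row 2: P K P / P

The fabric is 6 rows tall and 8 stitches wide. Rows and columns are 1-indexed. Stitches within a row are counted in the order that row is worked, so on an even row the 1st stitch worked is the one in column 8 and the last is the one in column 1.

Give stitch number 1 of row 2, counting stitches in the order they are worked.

For row 2: chart row = ((2-1) mod 2) + 1 = 2; this is a WS (even) row.
Chart row 2 tiled across columns 1-8: P K P / P P K P
WS: work from column 8 back to column 1 (reverse the tiled row), swapping K<->P (O and / unchanged).
Row 2 as worked: K P K K / K P K
The 1st stitch worked is K.

Result:
K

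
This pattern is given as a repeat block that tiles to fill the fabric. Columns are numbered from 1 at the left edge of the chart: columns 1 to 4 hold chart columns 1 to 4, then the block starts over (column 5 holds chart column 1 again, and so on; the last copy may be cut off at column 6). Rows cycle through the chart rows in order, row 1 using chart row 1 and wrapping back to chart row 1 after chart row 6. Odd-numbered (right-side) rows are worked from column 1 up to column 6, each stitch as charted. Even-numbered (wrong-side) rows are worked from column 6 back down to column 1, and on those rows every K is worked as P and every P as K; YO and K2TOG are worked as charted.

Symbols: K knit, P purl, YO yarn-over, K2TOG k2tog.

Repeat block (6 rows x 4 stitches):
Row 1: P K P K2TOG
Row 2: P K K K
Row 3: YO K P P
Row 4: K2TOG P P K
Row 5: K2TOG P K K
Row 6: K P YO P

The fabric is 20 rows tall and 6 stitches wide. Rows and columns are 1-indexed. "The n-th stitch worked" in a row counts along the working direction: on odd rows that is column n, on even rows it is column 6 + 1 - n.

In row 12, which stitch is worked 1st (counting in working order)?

Row 12 uses chart row ((12-1) mod 6)+1 = 6. Row 12 is even, so WS.
Chart row 6 tiled across columns 1-6: K P YO P K P
Wrong side: read the tiled row from column 6 down to 1 and exchange K with P (leave YO, K2TOG).
Row 12 as worked: K P K YO K P
The 1st stitch worked is K.

Result:
K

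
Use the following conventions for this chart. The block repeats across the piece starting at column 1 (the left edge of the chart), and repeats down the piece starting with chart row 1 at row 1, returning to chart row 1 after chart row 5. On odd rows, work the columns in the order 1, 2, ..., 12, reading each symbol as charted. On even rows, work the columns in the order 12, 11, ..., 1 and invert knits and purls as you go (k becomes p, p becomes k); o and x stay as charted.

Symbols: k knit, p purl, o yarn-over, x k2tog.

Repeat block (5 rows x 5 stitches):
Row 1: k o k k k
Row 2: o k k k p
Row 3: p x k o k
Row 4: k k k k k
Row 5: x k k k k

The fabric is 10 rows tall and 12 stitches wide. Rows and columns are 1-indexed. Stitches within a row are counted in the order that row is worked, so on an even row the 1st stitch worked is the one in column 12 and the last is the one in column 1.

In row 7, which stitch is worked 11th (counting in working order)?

Result:
o

Derivation:
Row 7: (7-1) mod 5 = 1, so use chart row 2. Odd row -> RS.
Chart row 2 tiled across columns 1-12: o k k k p o k k k p o k
RS row: no reversal, no swap; stitch n worked = column n.
Counting 11 along the worked row gives o.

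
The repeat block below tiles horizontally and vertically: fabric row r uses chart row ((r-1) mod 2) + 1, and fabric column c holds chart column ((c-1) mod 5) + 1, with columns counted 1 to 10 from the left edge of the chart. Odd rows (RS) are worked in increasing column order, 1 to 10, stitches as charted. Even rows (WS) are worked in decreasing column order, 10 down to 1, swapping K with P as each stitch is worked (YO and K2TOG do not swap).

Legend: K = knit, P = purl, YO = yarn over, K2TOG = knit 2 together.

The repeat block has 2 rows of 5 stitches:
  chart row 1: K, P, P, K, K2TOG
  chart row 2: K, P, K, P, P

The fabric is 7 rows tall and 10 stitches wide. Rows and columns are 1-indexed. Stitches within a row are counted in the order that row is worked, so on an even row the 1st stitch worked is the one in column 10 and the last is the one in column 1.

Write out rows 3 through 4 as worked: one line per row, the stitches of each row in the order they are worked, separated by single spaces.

Row 3: chart row 1, RS - tile across columns 1-10 and work as-is.
Row 4: chart row 2, WS - tiled (columns 1-10): K P K P P K P K P P; work from column 10 back to 1 with K<->P swapped.

Rows as worked:
K P P K K2TOG K P P K K2TOG
K K P K P K K P K P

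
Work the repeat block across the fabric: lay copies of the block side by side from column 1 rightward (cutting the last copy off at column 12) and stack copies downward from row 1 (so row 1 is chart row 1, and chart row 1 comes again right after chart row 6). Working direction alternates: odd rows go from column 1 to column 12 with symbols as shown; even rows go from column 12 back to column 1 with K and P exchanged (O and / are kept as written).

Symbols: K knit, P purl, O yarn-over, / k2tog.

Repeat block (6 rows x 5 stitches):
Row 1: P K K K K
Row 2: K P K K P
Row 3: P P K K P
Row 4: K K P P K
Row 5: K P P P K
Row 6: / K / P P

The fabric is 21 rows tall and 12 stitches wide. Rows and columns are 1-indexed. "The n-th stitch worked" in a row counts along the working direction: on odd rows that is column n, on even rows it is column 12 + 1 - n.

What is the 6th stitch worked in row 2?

Row 2 uses chart row ((2-1) mod 6)+1 = 2. Row 2 is even, so WS.
Chart row 2 tiled across columns 1-12: K P K K P K P K K P K P
WS row: flip the tiled sequence (start at column 12) and apply K<->P; O and / stay.
Row 2 as worked: K P K P P K P K P P K P
Stitch 6 in working order -> K

Result:
K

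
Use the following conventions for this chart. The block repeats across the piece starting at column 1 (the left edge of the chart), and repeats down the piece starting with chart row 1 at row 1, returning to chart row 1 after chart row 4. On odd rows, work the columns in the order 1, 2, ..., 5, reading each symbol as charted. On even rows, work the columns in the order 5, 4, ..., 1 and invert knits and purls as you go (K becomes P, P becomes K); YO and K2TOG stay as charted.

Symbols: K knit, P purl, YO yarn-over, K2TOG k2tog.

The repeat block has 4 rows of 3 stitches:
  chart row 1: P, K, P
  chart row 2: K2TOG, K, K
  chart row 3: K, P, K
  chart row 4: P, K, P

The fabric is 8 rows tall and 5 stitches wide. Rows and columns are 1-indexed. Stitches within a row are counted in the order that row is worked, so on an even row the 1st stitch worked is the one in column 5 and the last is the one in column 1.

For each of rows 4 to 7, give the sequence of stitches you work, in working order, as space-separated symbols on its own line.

Row 4: chart row 4, WS - tiled (columns 1-5): P K P P K; work from column 5 back to 1 with K<->P swapped.
Row 5: chart row 1, RS - tile across columns 1-5 and work as-is.
Row 6: chart row 2, WS - tiled (columns 1-5): K2TOG K K K2TOG K; work from column 5 back to 1 with K<->P swapped.
Row 7: chart row 3, RS - tile across columns 1-5 and work as-is.

Rows as worked:
P K K P K
P K P P K
P K2TOG P P K2TOG
K P K K P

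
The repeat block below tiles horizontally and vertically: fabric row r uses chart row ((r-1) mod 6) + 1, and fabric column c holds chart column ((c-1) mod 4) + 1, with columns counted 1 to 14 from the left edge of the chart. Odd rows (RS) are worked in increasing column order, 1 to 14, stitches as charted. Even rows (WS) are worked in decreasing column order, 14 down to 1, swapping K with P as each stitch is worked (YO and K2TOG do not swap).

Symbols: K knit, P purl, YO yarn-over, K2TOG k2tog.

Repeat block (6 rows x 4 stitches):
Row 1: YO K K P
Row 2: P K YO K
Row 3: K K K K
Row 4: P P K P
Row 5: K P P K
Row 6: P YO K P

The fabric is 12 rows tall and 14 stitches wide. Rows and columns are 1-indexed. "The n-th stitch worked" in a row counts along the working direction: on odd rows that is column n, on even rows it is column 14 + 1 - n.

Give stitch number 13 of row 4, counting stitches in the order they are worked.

== STITCH ==
K

Derivation:
Row 4: (4-1) mod 6 = 3, so use chart row 4. Even row -> WS.
Chart row 4 tiled across columns 1-14: P P K P P P K P P P K P P P
WS row: flip the tiled sequence (start at column 14) and apply K<->P; YO and K2TOG stay.
Row 4 as worked: K K K P K K K P K K K P K K
The 13th stitch worked is K.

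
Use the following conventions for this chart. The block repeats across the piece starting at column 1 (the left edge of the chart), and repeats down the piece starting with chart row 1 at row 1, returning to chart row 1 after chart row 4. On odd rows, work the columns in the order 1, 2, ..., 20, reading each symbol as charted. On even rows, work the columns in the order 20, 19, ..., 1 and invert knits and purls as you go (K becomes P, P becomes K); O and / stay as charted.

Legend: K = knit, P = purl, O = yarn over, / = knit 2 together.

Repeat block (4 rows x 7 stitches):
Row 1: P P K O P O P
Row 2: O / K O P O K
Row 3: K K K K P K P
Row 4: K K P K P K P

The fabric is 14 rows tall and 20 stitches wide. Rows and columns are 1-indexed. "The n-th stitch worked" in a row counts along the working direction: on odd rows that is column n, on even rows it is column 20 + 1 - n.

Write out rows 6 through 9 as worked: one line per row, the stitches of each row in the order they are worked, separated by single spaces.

Row 6: chart row 2, WS - tiled (columns 1-20): O / K O P O K O / K O P O K O / K O P O; work from column 20 back to 1 with K<->P swapped.
Row 7: chart row 3, RS - tile across columns 1-20 and work as-is.
Row 8: chart row 4, WS - tiled (columns 1-20): K K P K P K P K K P K P K P K K P K P K; work from column 20 back to 1 with K<->P swapped.
Row 9: chart row 1, RS - tile across columns 1-20 and work as-is.

== ROWS AS WORKED ==
O K O P / O P O K O P / O P O K O P / O
K K K K P K P K K K K P K P K K K K P K
P K P K P P K P K P K P P K P K P K P P
P P K O P O P P P K O P O P P P K O P O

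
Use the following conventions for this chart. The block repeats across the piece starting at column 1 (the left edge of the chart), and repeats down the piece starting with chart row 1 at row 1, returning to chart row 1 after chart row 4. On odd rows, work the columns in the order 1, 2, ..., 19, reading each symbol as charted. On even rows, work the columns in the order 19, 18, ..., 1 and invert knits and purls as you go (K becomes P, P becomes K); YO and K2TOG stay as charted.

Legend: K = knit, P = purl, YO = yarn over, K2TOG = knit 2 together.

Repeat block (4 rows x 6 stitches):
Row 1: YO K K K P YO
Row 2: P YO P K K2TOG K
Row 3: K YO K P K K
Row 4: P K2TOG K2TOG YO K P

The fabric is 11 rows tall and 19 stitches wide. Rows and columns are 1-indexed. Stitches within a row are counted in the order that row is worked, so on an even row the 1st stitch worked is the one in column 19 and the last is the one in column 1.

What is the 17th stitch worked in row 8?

Result:
K2TOG

Derivation:
Row 8: (8-1) mod 4 = 3, so use chart row 4. Even row -> WS.
Chart row 4 tiled across columns 1-19: P K2TOG K2TOG YO K P P K2TOG K2TOG YO K P P K2TOG K2TOG YO K P P
WS: work from column 19 back to column 1 (reverse the tiled row), swapping K<->P (YO and K2TOG unchanged).
Row 8 as worked: K K P YO K2TOG K2TOG K K P YO K2TOG K2TOG K K P YO K2TOG K2TOG K
Stitch 17 in working order -> K2TOG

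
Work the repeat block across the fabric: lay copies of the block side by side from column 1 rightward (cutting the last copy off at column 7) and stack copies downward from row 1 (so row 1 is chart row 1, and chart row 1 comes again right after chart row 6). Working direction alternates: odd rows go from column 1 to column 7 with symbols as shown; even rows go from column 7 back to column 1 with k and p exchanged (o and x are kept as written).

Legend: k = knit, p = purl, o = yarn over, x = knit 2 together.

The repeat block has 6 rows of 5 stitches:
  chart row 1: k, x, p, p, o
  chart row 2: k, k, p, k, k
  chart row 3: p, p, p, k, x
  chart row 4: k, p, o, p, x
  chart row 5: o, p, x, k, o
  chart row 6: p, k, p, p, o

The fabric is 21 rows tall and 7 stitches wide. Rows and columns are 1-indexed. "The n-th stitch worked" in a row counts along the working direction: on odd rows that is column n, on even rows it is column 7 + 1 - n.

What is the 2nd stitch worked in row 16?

Row 16 uses chart row ((16-1) mod 6)+1 = 4. Row 16 is even, so WS.
Chart row 4 tiled across columns 1-7: k p o p x k p
Wrong side: read the tiled row from column 7 down to 1 and exchange k with p (leave o, x).
Row 16 as worked: k p x k o k p
Stitch 2 in working order -> p

Result:
p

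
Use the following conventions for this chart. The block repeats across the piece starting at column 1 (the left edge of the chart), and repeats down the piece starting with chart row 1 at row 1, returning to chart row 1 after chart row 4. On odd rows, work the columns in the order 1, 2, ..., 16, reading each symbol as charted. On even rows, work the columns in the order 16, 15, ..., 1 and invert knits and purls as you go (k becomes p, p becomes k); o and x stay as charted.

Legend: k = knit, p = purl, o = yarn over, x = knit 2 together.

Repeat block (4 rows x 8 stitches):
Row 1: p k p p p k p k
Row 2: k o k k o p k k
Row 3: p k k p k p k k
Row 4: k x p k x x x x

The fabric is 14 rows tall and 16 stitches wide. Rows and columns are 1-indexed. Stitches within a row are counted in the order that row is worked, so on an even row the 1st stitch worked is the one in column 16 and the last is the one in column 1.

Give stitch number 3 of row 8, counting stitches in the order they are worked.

Result:
x

Derivation:
Row 8 uses chart row ((8-1) mod 4)+1 = 4. Row 8 is even, so WS.
Chart row 4 tiled across columns 1-16: k x p k x x x x k x p k x x x x
Wrong side: read the tiled row from column 16 down to 1 and exchange k with p (leave o, x).
Row 8 as worked: x x x x p k x p x x x x p k x p
Stitch 3 in working order -> x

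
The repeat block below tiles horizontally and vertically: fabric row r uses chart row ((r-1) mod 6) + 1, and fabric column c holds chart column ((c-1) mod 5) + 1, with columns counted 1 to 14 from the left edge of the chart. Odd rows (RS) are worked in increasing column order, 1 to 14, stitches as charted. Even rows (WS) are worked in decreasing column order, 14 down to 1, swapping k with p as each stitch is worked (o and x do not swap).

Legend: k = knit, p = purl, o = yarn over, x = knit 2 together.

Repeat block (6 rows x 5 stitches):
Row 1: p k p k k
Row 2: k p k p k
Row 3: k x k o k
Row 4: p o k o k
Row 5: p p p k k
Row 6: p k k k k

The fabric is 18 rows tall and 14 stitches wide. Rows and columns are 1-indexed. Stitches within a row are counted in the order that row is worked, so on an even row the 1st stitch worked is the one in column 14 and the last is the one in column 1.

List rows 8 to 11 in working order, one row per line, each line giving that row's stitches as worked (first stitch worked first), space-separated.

Rows as worked:
k p k p p k p k p p k p k p
k x k o k k x k o k k x k o
o p o k p o p o k p o p o k
p p p k k p p p k k p p p k

Derivation:
Row 8: chart row 2, WS - tiled (columns 1-14): k p k p k k p k p k k p k p; work from column 14 back to 1 with k<->p swapped.
Row 9: chart row 3, RS - tile across columns 1-14 and work as-is.
Row 10: chart row 4, WS - tiled (columns 1-14): p o k o k p o k o k p o k o; work from column 14 back to 1 with k<->p swapped.
Row 11: chart row 5, RS - tile across columns 1-14 and work as-is.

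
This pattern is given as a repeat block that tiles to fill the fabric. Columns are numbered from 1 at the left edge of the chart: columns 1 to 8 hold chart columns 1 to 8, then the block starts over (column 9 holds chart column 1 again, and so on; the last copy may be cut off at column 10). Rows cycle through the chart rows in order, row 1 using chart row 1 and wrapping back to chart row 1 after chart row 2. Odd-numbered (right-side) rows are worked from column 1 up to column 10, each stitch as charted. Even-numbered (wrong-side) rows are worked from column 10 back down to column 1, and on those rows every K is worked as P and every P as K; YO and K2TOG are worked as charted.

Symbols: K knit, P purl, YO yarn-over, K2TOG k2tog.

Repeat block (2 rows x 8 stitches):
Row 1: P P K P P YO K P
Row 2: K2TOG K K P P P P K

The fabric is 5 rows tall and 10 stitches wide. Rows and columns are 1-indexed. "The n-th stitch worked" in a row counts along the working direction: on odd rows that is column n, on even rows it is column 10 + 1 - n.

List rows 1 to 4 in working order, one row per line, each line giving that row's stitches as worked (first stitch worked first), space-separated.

Rows as worked:
P P K P P YO K P P P
P K2TOG P K K K K P P K2TOG
P P K P P YO K P P P
P K2TOG P K K K K P P K2TOG

Derivation:
Row 1: chart row 1, RS - tile across columns 1-10 and work as-is.
Row 2: chart row 2, WS - tiled (columns 1-10): K2TOG K K P P P P K K2TOG K; work from column 10 back to 1 with K<->P swapped.
Row 3: chart row 1, RS - tile across columns 1-10 and work as-is.
Row 4: chart row 2, WS - tiled (columns 1-10): K2TOG K K P P P P K K2TOG K; work from column 10 back to 1 with K<->P swapped.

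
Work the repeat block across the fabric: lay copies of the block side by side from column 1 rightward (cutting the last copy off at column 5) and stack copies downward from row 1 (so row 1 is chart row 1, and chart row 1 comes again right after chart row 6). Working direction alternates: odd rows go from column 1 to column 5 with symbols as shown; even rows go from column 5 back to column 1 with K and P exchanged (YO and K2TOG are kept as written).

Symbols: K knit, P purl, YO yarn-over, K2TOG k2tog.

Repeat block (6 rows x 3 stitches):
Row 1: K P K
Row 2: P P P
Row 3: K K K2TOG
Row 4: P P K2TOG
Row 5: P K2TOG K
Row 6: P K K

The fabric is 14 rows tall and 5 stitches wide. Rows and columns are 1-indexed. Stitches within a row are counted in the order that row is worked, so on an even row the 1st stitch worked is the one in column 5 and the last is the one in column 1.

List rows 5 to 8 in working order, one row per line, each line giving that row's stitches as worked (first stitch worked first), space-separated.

== ROWS AS WORKED ==
P K2TOG K P K2TOG
P K P P K
K P K K P
K K K K K

Derivation:
Row 5: chart row 5, RS - tile across columns 1-5 and work as-is.
Row 6: chart row 6, WS - tiled (columns 1-5): P K K P K; work from column 5 back to 1 with K<->P swapped.
Row 7: chart row 1, RS - tile across columns 1-5 and work as-is.
Row 8: chart row 2, WS - tiled (columns 1-5): P P P P P; work from column 5 back to 1 with K<->P swapped.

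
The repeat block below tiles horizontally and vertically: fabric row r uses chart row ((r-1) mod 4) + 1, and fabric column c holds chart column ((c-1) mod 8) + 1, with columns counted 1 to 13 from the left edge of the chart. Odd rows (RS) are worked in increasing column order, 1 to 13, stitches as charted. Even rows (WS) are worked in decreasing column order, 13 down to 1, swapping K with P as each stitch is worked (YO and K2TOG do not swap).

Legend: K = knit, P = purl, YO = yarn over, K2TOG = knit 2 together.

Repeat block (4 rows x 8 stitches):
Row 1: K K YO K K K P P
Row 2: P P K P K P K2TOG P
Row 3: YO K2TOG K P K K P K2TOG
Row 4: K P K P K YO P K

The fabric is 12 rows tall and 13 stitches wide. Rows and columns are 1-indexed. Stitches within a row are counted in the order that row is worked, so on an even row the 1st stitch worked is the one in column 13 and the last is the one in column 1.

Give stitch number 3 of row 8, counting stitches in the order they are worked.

Result:
P

Derivation:
For row 8: chart row = ((8-1) mod 4) + 1 = 4; this is a WS (even) row.
Chart row 4 tiled across columns 1-13: K P K P K YO P K K P K P K
WS row: flip the tiled sequence (start at column 13) and apply K<->P; YO and K2TOG stay.
Row 8 as worked: P K P K P P K YO P K P K P
Counting 3 along the worked row gives P.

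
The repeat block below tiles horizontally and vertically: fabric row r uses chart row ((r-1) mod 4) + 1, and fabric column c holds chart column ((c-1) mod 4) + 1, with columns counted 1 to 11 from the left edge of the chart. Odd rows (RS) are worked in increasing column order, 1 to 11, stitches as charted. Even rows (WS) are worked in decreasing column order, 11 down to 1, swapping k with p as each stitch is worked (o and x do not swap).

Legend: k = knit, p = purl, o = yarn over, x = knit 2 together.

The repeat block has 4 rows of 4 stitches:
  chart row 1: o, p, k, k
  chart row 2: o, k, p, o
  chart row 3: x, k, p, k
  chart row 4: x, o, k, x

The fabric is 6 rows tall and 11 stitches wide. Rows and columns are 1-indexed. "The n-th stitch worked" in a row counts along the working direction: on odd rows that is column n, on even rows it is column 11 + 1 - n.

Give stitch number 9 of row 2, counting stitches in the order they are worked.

Result:
k

Derivation:
Row 2 uses chart row ((2-1) mod 4)+1 = 2. Row 2 is even, so WS.
Chart row 2 tiled across columns 1-11: o k p o o k p o o k p
WS row: flip the tiled sequence (start at column 11) and apply k<->p; o and x stay.
Row 2 as worked: k p o o k p o o k p o
The 9th stitch worked is k.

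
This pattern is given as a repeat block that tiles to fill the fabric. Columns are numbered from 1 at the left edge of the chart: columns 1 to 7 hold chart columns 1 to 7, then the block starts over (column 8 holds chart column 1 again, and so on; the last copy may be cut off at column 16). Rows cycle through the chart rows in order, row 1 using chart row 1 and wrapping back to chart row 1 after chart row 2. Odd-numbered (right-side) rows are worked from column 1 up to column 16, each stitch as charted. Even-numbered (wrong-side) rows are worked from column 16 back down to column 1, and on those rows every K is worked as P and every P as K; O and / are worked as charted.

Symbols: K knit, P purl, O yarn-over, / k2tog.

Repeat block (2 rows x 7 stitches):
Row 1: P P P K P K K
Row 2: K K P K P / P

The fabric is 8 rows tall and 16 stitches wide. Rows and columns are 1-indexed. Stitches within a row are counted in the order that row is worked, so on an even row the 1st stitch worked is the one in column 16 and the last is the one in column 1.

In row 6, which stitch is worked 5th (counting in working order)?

Result:
K

Derivation:
For row 6: chart row = ((6-1) mod 2) + 1 = 2; this is a WS (even) row.
Chart row 2 tiled across columns 1-16: K K P K P / P K K P K P / P K K
WS row: flip the tiled sequence (start at column 16) and apply K<->P; O and / stay.
Row 6 as worked: P P K / K P K P P K / K P K P P
The 5th stitch worked is K.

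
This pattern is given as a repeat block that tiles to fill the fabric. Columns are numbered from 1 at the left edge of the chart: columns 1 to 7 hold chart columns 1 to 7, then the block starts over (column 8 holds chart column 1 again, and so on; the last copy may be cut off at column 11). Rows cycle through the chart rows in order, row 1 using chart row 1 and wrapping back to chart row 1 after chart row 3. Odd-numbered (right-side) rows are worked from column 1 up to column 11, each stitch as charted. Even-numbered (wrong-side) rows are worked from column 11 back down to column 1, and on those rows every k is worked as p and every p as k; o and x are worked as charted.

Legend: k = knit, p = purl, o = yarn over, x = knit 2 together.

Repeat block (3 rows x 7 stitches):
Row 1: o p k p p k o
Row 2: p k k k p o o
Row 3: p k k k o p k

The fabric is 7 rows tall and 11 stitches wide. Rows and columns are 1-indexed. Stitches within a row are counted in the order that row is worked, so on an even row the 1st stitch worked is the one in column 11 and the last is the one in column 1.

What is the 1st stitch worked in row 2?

Stitch:
p

Derivation:
Row 2: (2-1) mod 3 = 1, so use chart row 2. Even row -> WS.
Chart row 2 tiled across columns 1-11: p k k k p o o p k k k
WS: work from column 11 back to column 1 (reverse the tiled row), swapping k<->p (o and x unchanged).
Row 2 as worked: p p p k o o k p p p k
Counting 1 along the worked row gives p.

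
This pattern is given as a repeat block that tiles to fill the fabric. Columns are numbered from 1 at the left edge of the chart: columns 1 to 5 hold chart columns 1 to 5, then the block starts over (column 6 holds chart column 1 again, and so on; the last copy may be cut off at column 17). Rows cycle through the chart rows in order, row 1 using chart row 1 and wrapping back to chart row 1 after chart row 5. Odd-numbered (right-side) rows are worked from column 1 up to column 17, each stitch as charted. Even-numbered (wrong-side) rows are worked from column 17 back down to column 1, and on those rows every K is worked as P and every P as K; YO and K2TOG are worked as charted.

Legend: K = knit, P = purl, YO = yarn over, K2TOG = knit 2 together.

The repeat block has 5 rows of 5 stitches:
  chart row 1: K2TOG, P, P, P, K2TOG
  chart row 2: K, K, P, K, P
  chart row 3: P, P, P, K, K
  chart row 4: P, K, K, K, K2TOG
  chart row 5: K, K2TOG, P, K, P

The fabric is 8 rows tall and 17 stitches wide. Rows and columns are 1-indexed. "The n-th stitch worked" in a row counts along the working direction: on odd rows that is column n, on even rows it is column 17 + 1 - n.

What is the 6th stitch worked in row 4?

Stitch:
P

Derivation:
Row 4: (4-1) mod 5 = 3, so use chart row 4. Even row -> WS.
Chart row 4 tiled across columns 1-17: P K K K K2TOG P K K K K2TOG P K K K K2TOG P K
WS row: flip the tiled sequence (start at column 17) and apply K<->P; YO and K2TOG stay.
Row 4 as worked: P K K2TOG P P P K K2TOG P P P K K2TOG P P P K
The 6th stitch worked is P.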